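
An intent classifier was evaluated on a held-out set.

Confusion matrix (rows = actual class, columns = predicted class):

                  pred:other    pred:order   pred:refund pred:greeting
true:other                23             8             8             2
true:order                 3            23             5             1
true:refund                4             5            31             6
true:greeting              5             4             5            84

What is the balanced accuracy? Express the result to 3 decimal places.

0.703

Balanced accuracy = mean of per-class recall.
  other: recall = 23/41 = 0.5610
  order: recall = 23/32 = 0.7188
  refund: recall = 31/46 = 0.6739
  greeting: recall = 84/98 = 0.8571
Mean = (0.5610 + 0.7188 + 0.6739 + 0.8571) / 4 = 0.703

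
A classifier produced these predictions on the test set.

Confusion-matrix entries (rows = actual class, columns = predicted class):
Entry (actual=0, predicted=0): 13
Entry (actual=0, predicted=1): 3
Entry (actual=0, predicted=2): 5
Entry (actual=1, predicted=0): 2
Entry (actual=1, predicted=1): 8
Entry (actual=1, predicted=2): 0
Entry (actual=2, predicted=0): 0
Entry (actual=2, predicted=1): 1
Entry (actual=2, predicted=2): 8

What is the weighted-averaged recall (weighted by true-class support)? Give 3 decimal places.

0.725

Per-class recall (TP/(TP+FN)):
  0: TP=13, FN=3+5=8 → 13/21 = 0.6190
  1: TP=8, FN=2+0=2 → 8/10 = 0.8000
  2: TP=8, FN=0+1=1 → 8/9 = 0.8889
Weighted-recall = Σ (supportᵢ/N)·recallᵢ with N=40: (21/40)·0.6190 + (10/40)·0.8000 + (9/40)·0.8889 = 0.725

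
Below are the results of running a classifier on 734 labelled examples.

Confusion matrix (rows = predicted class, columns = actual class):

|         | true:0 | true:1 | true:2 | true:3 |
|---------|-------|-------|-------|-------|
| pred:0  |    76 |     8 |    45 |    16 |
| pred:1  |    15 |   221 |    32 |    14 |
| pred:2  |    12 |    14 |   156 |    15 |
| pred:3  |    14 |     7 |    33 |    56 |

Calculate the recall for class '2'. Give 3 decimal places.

recall = TP/(TP+FN).
2: TP=156, FN=45+32+33=110 → 156/266 = 0.5865

0.586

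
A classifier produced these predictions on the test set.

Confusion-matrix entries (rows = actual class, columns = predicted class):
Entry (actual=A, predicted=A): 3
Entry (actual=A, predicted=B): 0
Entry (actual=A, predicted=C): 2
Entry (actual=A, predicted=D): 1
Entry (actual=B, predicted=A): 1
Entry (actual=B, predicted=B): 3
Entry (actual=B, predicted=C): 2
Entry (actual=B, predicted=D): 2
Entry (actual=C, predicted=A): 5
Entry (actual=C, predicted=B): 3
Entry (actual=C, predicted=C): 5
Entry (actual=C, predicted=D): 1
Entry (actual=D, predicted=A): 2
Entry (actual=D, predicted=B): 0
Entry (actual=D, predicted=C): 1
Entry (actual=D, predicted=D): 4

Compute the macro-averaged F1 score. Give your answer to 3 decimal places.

Per-class F1 score (2·TP/(2·TP+FP+FN)):
  A: TP=3, FP=1+5+2=8, FN=0+2+1=3 → 6/17 = 0.3529
  B: TP=3, FP=0+3+0=3, FN=1+2+2=5 → 6/14 = 0.4286
  C: TP=5, FP=2+2+1=5, FN=5+3+1=9 → 10/24 = 0.4167
  D: TP=4, FP=1+2+1=4, FN=2+0+1=3 → 8/15 = 0.5333
Macro-F1 score = mean = (0.3529 + 0.4286 + 0.4167 + 0.5333) / 4 = 0.433

0.433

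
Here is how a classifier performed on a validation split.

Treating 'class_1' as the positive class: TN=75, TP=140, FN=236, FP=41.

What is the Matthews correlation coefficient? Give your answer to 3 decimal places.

MCC = (TP·TN − FP·FN) / √((TP+FP)(TP+FN)(TN+FP)(TN+FN))
Numerator = 140·75 − 41·236 = 824
Denominator = √(181·376·116·311) = √2455188256 = 49549.8563
MCC = 824 / 49549.8563 = 0.017

0.017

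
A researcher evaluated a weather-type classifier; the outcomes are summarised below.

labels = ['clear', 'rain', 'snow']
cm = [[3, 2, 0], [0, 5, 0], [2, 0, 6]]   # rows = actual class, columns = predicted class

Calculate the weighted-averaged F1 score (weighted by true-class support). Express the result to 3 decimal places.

Per-class F1 score (2·TP/(2·TP+FP+FN)):
  clear: TP=3, FP=0+2=2, FN=2+0=2 → 6/10 = 0.6000
  rain: TP=5, FP=2+0=2, FN=0+0=0 → 10/12 = 0.8333
  snow: TP=6, FP=0+0=0, FN=2+0=2 → 12/14 = 0.8571
Weighted-F1 score = Σ (supportᵢ/N)·F1 scoreᵢ with N=18: (5/18)·0.6000 + (5/18)·0.8333 + (8/18)·0.8571 = 0.779

0.779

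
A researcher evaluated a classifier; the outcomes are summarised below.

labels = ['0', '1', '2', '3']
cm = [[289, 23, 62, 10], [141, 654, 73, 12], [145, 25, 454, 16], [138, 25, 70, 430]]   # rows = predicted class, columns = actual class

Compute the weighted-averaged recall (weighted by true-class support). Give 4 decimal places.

0.7117

Per-class recall (TP/(TP+FN)):
  0: TP=289, FN=141+145+138=424 → 289/713 = 0.40533
  1: TP=654, FN=23+25+25=73 → 654/727 = 0.89959
  2: TP=454, FN=62+73+70=205 → 454/659 = 0.68892
  3: TP=430, FN=10+12+16=38 → 430/468 = 0.91880
Weighted-recall = Σ (supportᵢ/N)·recallᵢ with N=2567: (713/2567)·0.40533 + (727/2567)·0.89959 + (659/2567)·0.68892 + (468/2567)·0.91880 = 0.7117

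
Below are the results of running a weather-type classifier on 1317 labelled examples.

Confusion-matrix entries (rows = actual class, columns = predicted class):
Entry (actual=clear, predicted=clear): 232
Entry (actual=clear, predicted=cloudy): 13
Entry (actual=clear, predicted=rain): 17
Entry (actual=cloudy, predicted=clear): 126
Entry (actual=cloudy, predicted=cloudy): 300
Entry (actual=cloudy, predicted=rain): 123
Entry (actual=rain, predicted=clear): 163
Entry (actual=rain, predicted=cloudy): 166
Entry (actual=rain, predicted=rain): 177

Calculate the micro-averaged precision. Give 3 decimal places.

0.538

Micro-averaging pools counts across classes: ΣTP=709, ΣFP=608, ΣFN=608.
Micro-precision = TP/(TP+FP) on pooled counts = 0.538 (equals overall accuracy in single-label multiclass).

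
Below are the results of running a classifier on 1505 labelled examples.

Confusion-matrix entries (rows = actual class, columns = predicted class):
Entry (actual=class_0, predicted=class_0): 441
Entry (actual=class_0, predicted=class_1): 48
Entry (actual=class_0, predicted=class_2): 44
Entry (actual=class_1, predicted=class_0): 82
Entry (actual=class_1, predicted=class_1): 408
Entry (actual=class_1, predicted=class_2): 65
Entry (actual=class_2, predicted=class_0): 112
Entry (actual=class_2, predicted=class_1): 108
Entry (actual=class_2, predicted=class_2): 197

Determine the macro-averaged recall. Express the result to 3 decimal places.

0.678

Per-class recall (TP/(TP+FN)):
  class_0: TP=441, FN=48+44=92 → 441/533 = 0.8274
  class_1: TP=408, FN=82+65=147 → 408/555 = 0.7351
  class_2: TP=197, FN=112+108=220 → 197/417 = 0.4724
Macro-recall = mean = (0.8274 + 0.7351 + 0.4724) / 3 = 0.678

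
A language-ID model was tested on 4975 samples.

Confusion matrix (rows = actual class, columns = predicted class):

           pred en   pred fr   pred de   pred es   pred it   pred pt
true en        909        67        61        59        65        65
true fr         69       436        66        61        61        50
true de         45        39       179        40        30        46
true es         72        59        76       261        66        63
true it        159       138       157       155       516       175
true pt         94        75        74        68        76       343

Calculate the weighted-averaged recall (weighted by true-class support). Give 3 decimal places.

Per-class recall (TP/(TP+FN)):
  en: TP=909, FN=67+61+59+65+65=317 → 909/1226 = 0.7414
  fr: TP=436, FN=69+66+61+61+50=307 → 436/743 = 0.5868
  de: TP=179, FN=45+39+40+30+46=200 → 179/379 = 0.4723
  es: TP=261, FN=72+59+76+66+63=336 → 261/597 = 0.4372
  it: TP=516, FN=159+138+157+155+175=784 → 516/1300 = 0.3969
  pt: TP=343, FN=94+75+74+68+76=387 → 343/730 = 0.4699
Weighted-recall = Σ (supportᵢ/N)·recallᵢ with N=4975: (1226/4975)·0.7414 + (743/4975)·0.5868 + (379/4975)·0.4723 + (597/4975)·0.4372 + (1300/4975)·0.3969 + (730/4975)·0.4699 = 0.531

0.531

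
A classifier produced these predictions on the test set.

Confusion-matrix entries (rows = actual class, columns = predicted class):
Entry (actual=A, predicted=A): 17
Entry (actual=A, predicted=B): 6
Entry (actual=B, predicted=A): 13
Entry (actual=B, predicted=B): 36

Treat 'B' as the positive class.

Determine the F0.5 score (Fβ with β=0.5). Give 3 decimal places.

Fβ = (1+β²)·TP / ((1+β²)·TP + β²·FN + FP), with β²=1/4
= 1.25·36 / (1.25·36 + 0.25·13 + 6) = 0.829

0.829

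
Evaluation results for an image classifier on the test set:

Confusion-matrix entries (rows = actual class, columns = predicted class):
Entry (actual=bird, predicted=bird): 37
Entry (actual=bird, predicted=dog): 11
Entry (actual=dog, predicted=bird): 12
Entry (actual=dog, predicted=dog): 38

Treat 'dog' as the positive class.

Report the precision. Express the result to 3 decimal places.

0.776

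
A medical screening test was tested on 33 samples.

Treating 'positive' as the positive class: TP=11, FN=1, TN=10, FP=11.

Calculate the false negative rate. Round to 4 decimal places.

0.0833

FNR = FN/(FN+TP) = 1/(1+11) = 0.0833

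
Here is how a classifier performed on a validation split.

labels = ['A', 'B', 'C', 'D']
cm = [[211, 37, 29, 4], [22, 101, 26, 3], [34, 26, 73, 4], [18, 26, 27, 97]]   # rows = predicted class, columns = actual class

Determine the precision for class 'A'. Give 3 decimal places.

0.751

One-vs-rest for 'A': TP = diagonal; FP = other classes predicted 'A'; FN = 'A' predicted as other.
precision = TP/(TP+FP).
A: TP=211, FP=37+29+4=70 → 211/281 = 0.7509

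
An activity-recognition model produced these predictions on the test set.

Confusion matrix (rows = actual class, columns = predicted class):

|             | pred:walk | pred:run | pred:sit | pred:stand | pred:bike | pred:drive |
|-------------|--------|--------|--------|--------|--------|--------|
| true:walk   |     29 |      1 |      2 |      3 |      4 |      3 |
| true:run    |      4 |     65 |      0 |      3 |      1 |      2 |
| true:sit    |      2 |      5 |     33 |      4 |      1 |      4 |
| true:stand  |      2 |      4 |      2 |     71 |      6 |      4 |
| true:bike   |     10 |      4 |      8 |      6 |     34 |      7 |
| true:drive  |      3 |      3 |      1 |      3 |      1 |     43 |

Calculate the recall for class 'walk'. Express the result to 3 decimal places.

0.690

Treat 'walk' as positive and all other classes as negative.
recall = TP/(TP+FN).
walk: TP=29, FN=1+2+3+4+3=13 → 29/42 = 0.6905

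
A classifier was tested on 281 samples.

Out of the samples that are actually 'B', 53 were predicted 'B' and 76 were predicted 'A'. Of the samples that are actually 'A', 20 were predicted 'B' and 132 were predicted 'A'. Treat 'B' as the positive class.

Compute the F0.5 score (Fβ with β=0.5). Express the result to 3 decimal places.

Fβ = (1+β²)·TP / ((1+β²)·TP + β²·FN + FP), with β²=1/4
= 1.25·53 / (1.25·53 + 0.25·76 + 20) = 0.629

0.629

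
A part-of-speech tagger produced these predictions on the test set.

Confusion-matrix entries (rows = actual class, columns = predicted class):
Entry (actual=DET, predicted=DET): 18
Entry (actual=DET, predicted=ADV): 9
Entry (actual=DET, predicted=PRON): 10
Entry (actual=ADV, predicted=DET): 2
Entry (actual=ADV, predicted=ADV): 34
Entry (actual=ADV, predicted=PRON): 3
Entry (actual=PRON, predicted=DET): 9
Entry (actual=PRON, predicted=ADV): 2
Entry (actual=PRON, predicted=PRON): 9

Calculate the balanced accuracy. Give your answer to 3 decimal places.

Balanced accuracy = mean of per-class recall.
  DET: recall = 18/37 = 0.4865
  ADV: recall = 34/39 = 0.8718
  PRON: recall = 9/20 = 0.4500
Mean = (0.4865 + 0.8718 + 0.4500) / 3 = 0.603

0.603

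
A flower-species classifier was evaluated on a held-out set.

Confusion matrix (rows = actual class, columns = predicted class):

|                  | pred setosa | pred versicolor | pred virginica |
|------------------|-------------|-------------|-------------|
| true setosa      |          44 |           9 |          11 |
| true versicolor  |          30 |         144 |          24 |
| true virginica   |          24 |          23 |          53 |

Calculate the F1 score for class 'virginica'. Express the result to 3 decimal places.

0.564

One-vs-rest for 'virginica': TP = diagonal; FP = other classes predicted 'virginica'; FN = 'virginica' predicted as other.
F1 score = 2·TP/(2·TP+FP+FN).
virginica: TP=53, FP=11+24=35, FN=24+23=47 → 106/188 = 0.5638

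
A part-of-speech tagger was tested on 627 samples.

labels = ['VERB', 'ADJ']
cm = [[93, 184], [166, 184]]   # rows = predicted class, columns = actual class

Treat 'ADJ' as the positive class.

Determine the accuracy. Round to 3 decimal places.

Accuracy = (TP+TN)/N = (184+93)/627 = 0.442

0.442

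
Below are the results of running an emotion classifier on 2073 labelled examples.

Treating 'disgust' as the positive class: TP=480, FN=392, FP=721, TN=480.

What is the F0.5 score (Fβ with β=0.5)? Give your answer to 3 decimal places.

Fβ = (1+β²)·TP / ((1+β²)·TP + β²·FN + FP), with β²=1/4
= 1.25·480 / (1.25·480 + 0.25·392 + 721) = 0.423

0.423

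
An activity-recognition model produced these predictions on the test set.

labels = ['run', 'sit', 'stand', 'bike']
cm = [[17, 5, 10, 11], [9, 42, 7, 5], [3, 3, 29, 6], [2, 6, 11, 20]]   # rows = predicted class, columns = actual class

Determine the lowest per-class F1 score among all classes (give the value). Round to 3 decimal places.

0.459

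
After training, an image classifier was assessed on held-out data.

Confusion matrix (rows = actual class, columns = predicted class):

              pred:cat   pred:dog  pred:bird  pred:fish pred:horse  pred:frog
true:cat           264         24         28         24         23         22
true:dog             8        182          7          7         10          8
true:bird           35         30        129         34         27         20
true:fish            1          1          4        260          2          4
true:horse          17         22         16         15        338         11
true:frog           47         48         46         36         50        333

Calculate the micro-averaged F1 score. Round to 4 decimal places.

Micro-averaging pools counts across classes: ΣTP=1506, ΣFP=627, ΣFN=627.
Micro-F1 score = 2·TP/(2·TP+FP+FN) on pooled counts = 0.7060 (equals overall accuracy in single-label multiclass).

0.7060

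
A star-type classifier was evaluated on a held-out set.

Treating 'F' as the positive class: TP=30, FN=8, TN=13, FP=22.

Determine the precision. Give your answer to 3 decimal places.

Precision = TP/(TP+FP) = 30/(30+22) = 30/52 = 0.577

0.577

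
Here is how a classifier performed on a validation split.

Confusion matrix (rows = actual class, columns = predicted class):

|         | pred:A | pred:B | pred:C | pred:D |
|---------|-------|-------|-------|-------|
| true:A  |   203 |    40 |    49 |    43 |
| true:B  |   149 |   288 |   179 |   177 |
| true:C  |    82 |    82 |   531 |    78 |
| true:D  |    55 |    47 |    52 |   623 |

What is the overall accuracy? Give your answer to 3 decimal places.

Accuracy = trace / total = (203+288+531+623=1645) / 2678 = 1645/2678 = 0.614

0.614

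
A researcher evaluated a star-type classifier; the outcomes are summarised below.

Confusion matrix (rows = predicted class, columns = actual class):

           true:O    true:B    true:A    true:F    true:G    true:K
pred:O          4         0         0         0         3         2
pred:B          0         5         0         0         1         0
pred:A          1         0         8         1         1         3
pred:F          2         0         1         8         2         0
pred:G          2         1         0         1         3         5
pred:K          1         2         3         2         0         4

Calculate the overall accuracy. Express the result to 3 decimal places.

0.485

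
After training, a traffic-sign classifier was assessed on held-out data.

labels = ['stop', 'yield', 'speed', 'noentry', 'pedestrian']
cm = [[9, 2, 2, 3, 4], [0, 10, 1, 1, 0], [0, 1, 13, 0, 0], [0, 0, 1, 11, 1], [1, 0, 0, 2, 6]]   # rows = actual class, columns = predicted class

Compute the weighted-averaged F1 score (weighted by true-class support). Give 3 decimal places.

0.710

Per-class F1 score (2·TP/(2·TP+FP+FN)):
  stop: TP=9, FP=0+0+0+1=1, FN=2+2+3+4=11 → 18/30 = 0.6000
  yield: TP=10, FP=2+1+0+0=3, FN=0+1+1+0=2 → 20/25 = 0.8000
  speed: TP=13, FP=2+1+1+0=4, FN=0+1+0+0=1 → 26/31 = 0.8387
  noentry: TP=11, FP=3+1+0+2=6, FN=0+0+1+1=2 → 22/30 = 0.7333
  pedestrian: TP=6, FP=4+0+0+1=5, FN=1+0+0+2=3 → 12/20 = 0.6000
Weighted-F1 score = Σ (supportᵢ/N)·F1 scoreᵢ with N=68: (20/68)·0.6000 + (12/68)·0.8000 + (14/68)·0.8387 + (13/68)·0.7333 + (9/68)·0.6000 = 0.710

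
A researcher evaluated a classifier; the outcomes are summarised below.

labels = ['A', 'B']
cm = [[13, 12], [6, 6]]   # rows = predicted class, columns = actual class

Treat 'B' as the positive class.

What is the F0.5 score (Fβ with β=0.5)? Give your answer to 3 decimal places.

Fβ = (1+β²)·TP / ((1+β²)·TP + β²·FN + FP), with β²=1/4
= 1.25·6 / (1.25·6 + 0.25·12 + 6) = 0.455

0.455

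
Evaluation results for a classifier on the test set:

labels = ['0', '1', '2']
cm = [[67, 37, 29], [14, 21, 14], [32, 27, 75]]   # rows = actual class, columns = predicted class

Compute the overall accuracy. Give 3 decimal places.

0.516

Accuracy = trace / total = (67+21+75=163) / 316 = 163/316 = 0.516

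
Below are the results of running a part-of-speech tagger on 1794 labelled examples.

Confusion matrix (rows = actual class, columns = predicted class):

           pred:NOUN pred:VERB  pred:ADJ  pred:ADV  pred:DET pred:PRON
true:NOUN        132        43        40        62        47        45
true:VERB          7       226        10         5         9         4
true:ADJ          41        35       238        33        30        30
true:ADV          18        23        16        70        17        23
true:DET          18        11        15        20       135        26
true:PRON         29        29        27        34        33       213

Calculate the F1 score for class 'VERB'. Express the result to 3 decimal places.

0.720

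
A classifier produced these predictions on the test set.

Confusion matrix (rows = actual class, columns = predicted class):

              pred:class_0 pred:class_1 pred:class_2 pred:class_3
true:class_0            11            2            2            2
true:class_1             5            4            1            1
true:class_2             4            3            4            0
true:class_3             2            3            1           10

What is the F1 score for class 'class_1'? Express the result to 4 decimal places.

0.3478

Treat 'class_1' as positive and all other classes as negative.
F1 score = 2·TP/(2·TP+FP+FN).
class_1: TP=4, FP=2+3+3=8, FN=5+1+1=7 → 8/23 = 0.34783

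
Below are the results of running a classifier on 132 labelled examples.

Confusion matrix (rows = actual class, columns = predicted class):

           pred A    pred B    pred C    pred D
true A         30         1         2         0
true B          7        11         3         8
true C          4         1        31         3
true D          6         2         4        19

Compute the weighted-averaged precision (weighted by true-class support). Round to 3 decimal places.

0.698

Per-class precision (TP/(TP+FP)):
  A: TP=30, FP=7+4+6=17 → 30/47 = 0.6383
  B: TP=11, FP=1+1+2=4 → 11/15 = 0.7333
  C: TP=31, FP=2+3+4=9 → 31/40 = 0.7750
  D: TP=19, FP=0+8+3=11 → 19/30 = 0.6333
Weighted-precision = Σ (supportᵢ/N)·precisionᵢ with N=132: (33/132)·0.6383 + (29/132)·0.7333 + (39/132)·0.7750 + (31/132)·0.6333 = 0.698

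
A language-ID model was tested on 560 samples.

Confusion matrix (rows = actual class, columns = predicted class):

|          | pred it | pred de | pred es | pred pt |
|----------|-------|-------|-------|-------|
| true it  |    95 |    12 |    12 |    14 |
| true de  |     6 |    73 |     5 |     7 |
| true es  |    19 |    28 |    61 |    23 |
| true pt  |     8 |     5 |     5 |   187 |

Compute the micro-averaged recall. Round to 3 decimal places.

0.743

Micro-averaging pools counts across classes: ΣTP=416, ΣFP=144, ΣFN=144.
Micro-recall = TP/(TP+FN) on pooled counts = 0.743 (equals overall accuracy in single-label multiclass).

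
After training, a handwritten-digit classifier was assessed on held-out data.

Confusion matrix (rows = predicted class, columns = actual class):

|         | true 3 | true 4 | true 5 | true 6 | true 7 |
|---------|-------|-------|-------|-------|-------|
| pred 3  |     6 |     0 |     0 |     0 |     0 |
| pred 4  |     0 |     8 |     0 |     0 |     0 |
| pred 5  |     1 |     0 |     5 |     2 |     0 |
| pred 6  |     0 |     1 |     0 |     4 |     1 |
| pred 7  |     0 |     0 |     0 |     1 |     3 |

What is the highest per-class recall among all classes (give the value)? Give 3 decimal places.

1.000

Per-class recall (TP/(TP+FN)):
  3: TP=6, FN=0+1+0+0=1 → 6/7 = 0.8571
  4: TP=8, FN=0+0+1+0=1 → 8/9 = 0.8889
  5: TP=5, FN=0+0+0+0=0 → 5/5 = 1.0000
  6: TP=4, FN=0+0+2+1=3 → 4/7 = 0.5714
  7: TP=3, FN=0+0+0+1=1 → 3/4 = 0.7500
Highest is class '5' with recall = 1.000.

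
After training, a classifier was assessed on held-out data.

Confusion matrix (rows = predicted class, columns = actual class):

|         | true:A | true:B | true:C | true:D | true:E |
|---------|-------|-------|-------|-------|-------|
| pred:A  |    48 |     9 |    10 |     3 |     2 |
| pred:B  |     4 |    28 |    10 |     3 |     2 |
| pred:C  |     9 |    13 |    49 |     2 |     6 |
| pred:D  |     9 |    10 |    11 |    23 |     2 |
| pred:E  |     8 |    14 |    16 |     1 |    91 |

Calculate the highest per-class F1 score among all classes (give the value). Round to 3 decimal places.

Per-class F1 score (2·TP/(2·TP+FP+FN)):
  A: TP=48, FP=9+10+3+2=24, FN=4+9+9+8=30 → 96/150 = 0.6400
  B: TP=28, FP=4+10+3+2=19, FN=9+13+10+14=46 → 56/121 = 0.4628
  C: TP=49, FP=9+13+2+6=30, FN=10+10+11+16=47 → 98/175 = 0.5600
  D: TP=23, FP=9+10+11+2=32, FN=3+3+2+1=9 → 46/87 = 0.5287
  E: TP=91, FP=8+14+16+1=39, FN=2+2+6+2=12 → 182/233 = 0.7811
Highest is class 'E' with F1 score = 0.781.

0.781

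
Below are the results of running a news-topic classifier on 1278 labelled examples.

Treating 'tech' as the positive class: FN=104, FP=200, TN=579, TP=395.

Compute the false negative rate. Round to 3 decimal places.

0.208

FNR = FN/(FN+TP) = 104/(104+395) = 0.208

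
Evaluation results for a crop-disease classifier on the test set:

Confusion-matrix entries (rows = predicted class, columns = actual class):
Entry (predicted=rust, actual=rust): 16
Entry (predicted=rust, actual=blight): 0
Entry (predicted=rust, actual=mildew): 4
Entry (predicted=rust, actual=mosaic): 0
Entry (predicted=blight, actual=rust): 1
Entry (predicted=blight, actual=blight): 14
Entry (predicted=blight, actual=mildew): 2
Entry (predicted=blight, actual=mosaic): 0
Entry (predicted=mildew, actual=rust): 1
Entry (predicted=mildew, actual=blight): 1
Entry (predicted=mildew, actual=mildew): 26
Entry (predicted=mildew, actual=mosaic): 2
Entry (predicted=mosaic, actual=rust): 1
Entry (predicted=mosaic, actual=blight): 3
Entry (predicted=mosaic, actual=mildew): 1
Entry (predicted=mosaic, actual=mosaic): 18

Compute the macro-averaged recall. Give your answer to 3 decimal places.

0.827

Per-class recall (TP/(TP+FN)):
  rust: TP=16, FN=1+1+1=3 → 16/19 = 0.8421
  blight: TP=14, FN=0+1+3=4 → 14/18 = 0.7778
  mildew: TP=26, FN=4+2+1=7 → 26/33 = 0.7879
  mosaic: TP=18, FN=0+0+2=2 → 18/20 = 0.9000
Macro-recall = mean = (0.8421 + 0.7778 + 0.7879 + 0.9000) / 4 = 0.827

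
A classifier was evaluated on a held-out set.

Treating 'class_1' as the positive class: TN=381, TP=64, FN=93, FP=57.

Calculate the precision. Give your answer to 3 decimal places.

0.529

Precision = TP/(TP+FP) = 64/(64+57) = 64/121 = 0.529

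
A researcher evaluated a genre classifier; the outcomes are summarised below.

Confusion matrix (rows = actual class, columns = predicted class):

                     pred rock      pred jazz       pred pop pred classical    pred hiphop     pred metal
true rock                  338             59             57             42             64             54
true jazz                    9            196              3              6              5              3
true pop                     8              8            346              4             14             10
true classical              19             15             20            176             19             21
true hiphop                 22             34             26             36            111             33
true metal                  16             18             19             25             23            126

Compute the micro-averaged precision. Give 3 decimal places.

Micro-averaging pools counts across classes: ΣTP=1293, ΣFP=692, ΣFN=692.
Micro-precision = TP/(TP+FP) on pooled counts = 0.651 (equals overall accuracy in single-label multiclass).

0.651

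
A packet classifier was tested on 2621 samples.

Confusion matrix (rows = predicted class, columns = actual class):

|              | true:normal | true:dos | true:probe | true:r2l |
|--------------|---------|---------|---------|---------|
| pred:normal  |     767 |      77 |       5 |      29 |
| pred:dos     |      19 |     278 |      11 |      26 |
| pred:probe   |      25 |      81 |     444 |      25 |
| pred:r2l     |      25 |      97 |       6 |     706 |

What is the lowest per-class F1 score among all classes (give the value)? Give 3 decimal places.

Per-class F1 score (2·TP/(2·TP+FP+FN)):
  normal: TP=767, FP=77+5+29=111, FN=19+25+25=69 → 1534/1714 = 0.8950
  dos: TP=278, FP=19+11+26=56, FN=77+81+97=255 → 556/867 = 0.6413
  probe: TP=444, FP=25+81+25=131, FN=5+11+6=22 → 888/1041 = 0.8530
  r2l: TP=706, FP=25+97+6=128, FN=29+26+25=80 → 1412/1620 = 0.8716
Lowest is class 'dos' with F1 score = 0.641.

0.641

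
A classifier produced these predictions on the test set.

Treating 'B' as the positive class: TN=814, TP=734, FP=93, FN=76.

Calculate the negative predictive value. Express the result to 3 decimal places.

0.915

NPV = TN/(TN+FN) = 814/(814+76) = 0.915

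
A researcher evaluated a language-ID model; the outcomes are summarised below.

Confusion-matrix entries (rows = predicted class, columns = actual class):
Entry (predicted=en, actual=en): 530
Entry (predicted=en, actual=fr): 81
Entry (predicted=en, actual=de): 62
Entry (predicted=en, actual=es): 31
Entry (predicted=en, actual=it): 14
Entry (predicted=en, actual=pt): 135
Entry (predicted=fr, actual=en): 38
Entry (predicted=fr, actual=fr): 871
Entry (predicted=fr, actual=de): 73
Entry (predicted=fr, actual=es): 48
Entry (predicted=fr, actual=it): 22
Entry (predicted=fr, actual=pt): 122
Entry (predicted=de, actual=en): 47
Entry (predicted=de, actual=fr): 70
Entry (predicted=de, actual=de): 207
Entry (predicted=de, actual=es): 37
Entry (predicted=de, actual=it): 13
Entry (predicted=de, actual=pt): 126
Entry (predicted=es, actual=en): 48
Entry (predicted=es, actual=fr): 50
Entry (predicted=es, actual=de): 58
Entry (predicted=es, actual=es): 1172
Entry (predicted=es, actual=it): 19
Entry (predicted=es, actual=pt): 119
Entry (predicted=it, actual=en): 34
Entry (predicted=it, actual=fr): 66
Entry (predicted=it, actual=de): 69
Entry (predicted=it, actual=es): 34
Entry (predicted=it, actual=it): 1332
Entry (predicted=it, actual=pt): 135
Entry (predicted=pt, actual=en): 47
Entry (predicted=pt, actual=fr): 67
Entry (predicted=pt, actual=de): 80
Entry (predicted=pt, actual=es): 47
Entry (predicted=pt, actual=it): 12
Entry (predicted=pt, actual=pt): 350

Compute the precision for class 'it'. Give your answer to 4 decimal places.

0.7976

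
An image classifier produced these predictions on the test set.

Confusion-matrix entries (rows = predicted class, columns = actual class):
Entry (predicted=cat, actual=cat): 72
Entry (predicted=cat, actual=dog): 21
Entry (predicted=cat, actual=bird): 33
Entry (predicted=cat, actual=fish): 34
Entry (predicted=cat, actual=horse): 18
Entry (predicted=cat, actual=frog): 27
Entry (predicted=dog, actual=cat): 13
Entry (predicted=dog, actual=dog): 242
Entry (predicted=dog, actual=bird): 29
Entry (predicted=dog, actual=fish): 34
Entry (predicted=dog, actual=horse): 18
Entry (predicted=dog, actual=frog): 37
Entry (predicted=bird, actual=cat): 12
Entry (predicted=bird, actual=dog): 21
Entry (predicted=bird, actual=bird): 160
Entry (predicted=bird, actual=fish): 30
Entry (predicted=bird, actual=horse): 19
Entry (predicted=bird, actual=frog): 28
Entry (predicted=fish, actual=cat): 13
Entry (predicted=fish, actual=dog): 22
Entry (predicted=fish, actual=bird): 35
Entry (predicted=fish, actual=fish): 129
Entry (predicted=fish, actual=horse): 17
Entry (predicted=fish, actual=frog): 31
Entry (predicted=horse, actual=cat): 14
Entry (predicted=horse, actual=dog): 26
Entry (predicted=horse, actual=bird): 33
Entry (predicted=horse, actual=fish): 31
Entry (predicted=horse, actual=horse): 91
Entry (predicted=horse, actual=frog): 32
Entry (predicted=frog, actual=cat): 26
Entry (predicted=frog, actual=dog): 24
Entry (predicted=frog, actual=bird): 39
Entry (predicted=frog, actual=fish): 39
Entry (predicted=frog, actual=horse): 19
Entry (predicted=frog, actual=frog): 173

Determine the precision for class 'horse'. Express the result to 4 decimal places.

0.4009

One-vs-rest for 'horse': TP = diagonal; FP = other classes predicted 'horse'; FN = 'horse' predicted as other.
precision = TP/(TP+FP).
horse: TP=91, FP=14+26+33+31+32=136 → 91/227 = 0.40088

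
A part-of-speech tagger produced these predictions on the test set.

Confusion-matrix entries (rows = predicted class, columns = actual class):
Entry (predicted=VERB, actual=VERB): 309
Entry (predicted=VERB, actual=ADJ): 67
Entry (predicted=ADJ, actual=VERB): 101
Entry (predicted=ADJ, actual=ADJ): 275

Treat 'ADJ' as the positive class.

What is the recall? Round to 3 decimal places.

0.804

Recall = TP/(TP+FN) = 275/(275+67) = 275/342 = 0.804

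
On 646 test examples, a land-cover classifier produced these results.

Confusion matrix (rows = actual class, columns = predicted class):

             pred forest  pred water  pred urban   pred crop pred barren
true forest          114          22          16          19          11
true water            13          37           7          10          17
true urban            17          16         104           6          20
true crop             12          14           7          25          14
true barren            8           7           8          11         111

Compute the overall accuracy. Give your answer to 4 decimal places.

0.6053

Accuracy = trace / total = (114+37+104+25+111=391) / 646 = 391/646 = 0.6053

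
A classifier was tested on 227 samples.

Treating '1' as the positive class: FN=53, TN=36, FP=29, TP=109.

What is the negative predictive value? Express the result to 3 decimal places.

0.404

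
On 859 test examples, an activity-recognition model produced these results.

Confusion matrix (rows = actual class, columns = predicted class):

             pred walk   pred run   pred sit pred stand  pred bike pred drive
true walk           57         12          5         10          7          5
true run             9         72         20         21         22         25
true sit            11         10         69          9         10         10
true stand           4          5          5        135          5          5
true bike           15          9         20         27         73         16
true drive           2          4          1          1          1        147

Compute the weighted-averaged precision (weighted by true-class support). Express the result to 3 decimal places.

Per-class precision (TP/(TP+FP)):
  walk: TP=57, FP=9+11+4+15+2=41 → 57/98 = 0.5816
  run: TP=72, FP=12+10+5+9+4=40 → 72/112 = 0.6429
  sit: TP=69, FP=5+20+5+20+1=51 → 69/120 = 0.5750
  stand: TP=135, FP=10+21+9+27+1=68 → 135/203 = 0.6650
  bike: TP=73, FP=7+22+10+5+1=45 → 73/118 = 0.6186
  drive: TP=147, FP=5+25+10+5+16=61 → 147/208 = 0.7067
Weighted-precision = Σ (supportᵢ/N)·precisionᵢ with N=859: (96/859)·0.5816 + (169/859)·0.6429 + (119/859)·0.5750 + (159/859)·0.6650 + (160/859)·0.6186 + (156/859)·0.7067 = 0.638

0.638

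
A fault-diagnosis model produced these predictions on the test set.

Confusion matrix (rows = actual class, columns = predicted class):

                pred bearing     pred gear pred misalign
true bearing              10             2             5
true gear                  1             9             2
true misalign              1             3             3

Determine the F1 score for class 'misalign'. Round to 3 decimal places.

0.353

Treat 'misalign' as positive and all other classes as negative.
F1 score = 2·TP/(2·TP+FP+FN).
misalign: TP=3, FP=5+2=7, FN=1+3=4 → 6/17 = 0.3529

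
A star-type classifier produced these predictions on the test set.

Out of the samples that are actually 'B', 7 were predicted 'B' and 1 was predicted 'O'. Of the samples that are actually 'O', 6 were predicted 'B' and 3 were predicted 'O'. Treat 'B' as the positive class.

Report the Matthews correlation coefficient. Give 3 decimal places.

0.245

MCC = (TP·TN − FP·FN) / √((TP+FP)(TP+FN)(TN+FP)(TN+FN))
Numerator = 7·3 − 6·1 = 15
Denominator = √(13·8·9·4) = √3744 = 61.1882
MCC = 15 / 61.1882 = 0.245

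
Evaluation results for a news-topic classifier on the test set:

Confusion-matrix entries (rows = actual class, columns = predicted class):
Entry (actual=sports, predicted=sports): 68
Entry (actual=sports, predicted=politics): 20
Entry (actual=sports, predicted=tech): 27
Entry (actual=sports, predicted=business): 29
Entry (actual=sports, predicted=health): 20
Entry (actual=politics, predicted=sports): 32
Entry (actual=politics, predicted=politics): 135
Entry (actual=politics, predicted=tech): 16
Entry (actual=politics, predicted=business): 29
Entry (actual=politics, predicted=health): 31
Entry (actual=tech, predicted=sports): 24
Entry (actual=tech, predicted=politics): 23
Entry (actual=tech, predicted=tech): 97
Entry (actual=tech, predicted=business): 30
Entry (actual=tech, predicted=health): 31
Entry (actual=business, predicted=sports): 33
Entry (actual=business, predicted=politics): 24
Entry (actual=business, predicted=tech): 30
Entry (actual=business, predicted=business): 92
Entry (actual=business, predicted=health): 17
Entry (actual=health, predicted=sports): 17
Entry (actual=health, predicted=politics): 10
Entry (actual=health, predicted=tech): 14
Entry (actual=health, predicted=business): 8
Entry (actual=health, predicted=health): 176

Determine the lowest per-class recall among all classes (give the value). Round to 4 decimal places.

Per-class recall (TP/(TP+FN)):
  sports: TP=68, FN=20+27+29+20=96 → 68/164 = 0.41463
  politics: TP=135, FN=32+16+29+31=108 → 135/243 = 0.55556
  tech: TP=97, FN=24+23+30+31=108 → 97/205 = 0.47317
  business: TP=92, FN=33+24+30+17=104 → 92/196 = 0.46939
  health: TP=176, FN=17+10+14+8=49 → 176/225 = 0.78222
Lowest is class 'sports' with recall = 0.4146.

0.4146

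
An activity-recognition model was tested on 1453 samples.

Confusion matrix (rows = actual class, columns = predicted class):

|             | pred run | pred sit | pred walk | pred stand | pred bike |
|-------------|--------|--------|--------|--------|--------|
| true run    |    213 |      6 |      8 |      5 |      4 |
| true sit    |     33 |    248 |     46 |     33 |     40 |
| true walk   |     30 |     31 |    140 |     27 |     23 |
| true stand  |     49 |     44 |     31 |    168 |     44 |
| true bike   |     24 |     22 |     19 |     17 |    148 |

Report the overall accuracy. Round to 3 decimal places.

Accuracy = trace / total = (213+248+140+168+148=917) / 1453 = 917/1453 = 0.631

0.631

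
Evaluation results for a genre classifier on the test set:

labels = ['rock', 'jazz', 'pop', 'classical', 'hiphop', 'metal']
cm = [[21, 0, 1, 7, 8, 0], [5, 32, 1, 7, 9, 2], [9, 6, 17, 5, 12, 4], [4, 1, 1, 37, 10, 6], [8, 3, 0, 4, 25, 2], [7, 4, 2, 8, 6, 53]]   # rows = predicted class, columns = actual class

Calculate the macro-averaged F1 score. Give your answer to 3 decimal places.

Per-class F1 score (2·TP/(2·TP+FP+FN)):
  rock: TP=21, FP=0+1+7+8+0=16, FN=5+9+4+8+7=33 → 42/91 = 0.4615
  jazz: TP=32, FP=5+1+7+9+2=24, FN=0+6+1+3+4=14 → 64/102 = 0.6275
  pop: TP=17, FP=9+6+5+12+4=36, FN=1+1+1+0+2=5 → 34/75 = 0.4533
  classical: TP=37, FP=4+1+1+10+6=22, FN=7+7+5+4+8=31 → 74/127 = 0.5827
  hiphop: TP=25, FP=8+3+0+4+2=17, FN=8+9+12+10+6=45 → 50/112 = 0.4464
  metal: TP=53, FP=7+4+2+8+6=27, FN=0+2+4+6+2=14 → 106/147 = 0.7211
Macro-F1 score = mean = (0.4615 + 0.6275 + 0.4533 + 0.5827 + 0.4464 + 0.7211) / 6 = 0.549

0.549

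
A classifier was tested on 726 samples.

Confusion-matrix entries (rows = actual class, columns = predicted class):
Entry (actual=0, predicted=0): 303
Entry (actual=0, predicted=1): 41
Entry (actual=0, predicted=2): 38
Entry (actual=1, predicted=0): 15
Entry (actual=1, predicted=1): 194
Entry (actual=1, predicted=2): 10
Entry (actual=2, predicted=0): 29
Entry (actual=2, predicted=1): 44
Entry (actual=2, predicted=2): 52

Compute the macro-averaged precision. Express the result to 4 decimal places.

Per-class precision (TP/(TP+FP)):
  0: TP=303, FP=15+29=44 → 303/347 = 0.87320
  1: TP=194, FP=41+44=85 → 194/279 = 0.69534
  2: TP=52, FP=38+10=48 → 52/100 = 0.52000
Macro-precision = mean = (0.87320 + 0.69534 + 0.52000) / 3 = 0.6962

0.6962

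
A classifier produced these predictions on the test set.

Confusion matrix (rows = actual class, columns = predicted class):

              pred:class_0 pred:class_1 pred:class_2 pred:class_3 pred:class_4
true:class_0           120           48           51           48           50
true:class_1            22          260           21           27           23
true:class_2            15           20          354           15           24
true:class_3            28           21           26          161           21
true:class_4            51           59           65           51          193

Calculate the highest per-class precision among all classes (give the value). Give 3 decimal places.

0.685

Per-class precision (TP/(TP+FP)):
  class_0: TP=120, FP=22+15+28+51=116 → 120/236 = 0.5085
  class_1: TP=260, FP=48+20+21+59=148 → 260/408 = 0.6373
  class_2: TP=354, FP=51+21+26+65=163 → 354/517 = 0.6847
  class_3: TP=161, FP=48+27+15+51=141 → 161/302 = 0.5331
  class_4: TP=193, FP=50+23+24+21=118 → 193/311 = 0.6206
Highest is class 'class_2' with precision = 0.685.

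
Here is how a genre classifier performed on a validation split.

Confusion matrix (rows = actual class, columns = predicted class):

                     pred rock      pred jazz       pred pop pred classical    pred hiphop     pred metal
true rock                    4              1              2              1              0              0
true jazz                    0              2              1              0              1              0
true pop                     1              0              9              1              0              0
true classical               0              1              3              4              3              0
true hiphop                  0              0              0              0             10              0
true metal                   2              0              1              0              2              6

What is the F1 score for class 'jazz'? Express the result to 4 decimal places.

0.5000

F1 score = 2·TP/(2·TP+FP+FN).
jazz: TP=2, FP=1+0+1+0+0=2, FN=0+1+0+1+0=2 → 4/8 = 0.50000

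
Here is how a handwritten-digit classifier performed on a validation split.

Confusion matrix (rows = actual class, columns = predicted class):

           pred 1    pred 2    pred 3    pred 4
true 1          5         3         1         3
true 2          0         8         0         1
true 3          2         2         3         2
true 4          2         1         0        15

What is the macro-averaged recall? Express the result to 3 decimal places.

Per-class recall (TP/(TP+FN)):
  1: TP=5, FN=3+1+3=7 → 5/12 = 0.4167
  2: TP=8, FN=0+0+1=1 → 8/9 = 0.8889
  3: TP=3, FN=2+2+2=6 → 3/9 = 0.3333
  4: TP=15, FN=2+1+0=3 → 15/18 = 0.8333
Macro-recall = mean = (0.4167 + 0.8889 + 0.3333 + 0.8333) / 4 = 0.618

0.618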